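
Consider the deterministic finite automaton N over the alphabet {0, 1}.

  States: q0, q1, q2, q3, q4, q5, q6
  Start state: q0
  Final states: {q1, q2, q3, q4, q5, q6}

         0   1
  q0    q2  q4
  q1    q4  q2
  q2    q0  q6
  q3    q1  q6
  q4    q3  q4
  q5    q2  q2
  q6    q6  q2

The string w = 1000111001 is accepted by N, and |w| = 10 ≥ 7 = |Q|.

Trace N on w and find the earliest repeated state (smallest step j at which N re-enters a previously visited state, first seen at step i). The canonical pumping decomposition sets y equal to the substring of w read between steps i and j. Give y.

000

Run of N on w = 1 0 0 0 1 1 1 0 0 1:
  step 0: q0  (start)
  step 1: q4  (read 1: q0→q4)
  step 2: q3  (read 0: q4→q3)
  step 3: q1  (read 0: q3→q1)
  step 4: q4  (read 0: q1→q4)   ← first repeat (q4 seen earlier)
  step 5: q4  (read 1: q4→q4)
  step 6: q4  (read 1: q4→q4)
  step 7: q4  (read 1: q4→q4)
  step 8: q3  (read 0: q4→q3)
  step 9: q1  (read 0: q3→q1)
  step 10: q2  (read 1: q1→q2)

So i = 1, j = 4, giving x = w[0:1] = 1, y = w[1:4] = 000, z = w[4:10] = 111001.
Check: |xy| = 4 ≤ 7 and |y| = 3 ≥ 1. Reading y takes N from q4 back to q4, so every xyⁱz is accepted.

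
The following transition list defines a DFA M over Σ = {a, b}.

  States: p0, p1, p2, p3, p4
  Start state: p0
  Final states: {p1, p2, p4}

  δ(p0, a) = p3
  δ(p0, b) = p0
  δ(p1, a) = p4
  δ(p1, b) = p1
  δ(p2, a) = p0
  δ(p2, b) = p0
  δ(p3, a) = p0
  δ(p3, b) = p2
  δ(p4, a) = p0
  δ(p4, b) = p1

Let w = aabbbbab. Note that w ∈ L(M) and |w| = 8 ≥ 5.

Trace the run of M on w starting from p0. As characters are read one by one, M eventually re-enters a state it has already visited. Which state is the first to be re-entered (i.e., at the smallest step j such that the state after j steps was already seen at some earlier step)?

p0

Run of M on w = a a b b b b a b:
  step 0: p0  (start)
  step 1: p3  (read a: p0→p3)
  step 2: p0  (read a: p3→p0)   ← first repeat (p0 seen earlier)
  step 3: p0  (read b: p0→p0)
  step 4: p0  (read b: p0→p0)
  step 5: p0  (read b: p0→p0)
  step 6: p0  (read b: p0→p0)
  step 7: p3  (read a: p0→p3)
  step 8: p2  (read b: p3→p2)

The earliest repeat is at step j = 2: M is in p0, which it already visited at step i = 0.
With |Q| = 5, pigeonhole forces a state repeat no later than step 5; the substring read between the first and second visits to that state can be pumped.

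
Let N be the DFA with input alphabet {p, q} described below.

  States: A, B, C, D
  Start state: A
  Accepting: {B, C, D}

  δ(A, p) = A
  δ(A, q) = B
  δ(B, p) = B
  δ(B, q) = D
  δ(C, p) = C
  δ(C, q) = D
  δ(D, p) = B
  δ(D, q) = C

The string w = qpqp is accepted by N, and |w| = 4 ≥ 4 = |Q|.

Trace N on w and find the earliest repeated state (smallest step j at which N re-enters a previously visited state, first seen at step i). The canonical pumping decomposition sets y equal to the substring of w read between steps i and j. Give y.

Run of N on w = q p q p:
  step 0: A  (start)
  step 1: B  (read q: A→B)
  step 2: B  (read p: B→B)   ← first repeat (B seen earlier)
  step 3: D  (read q: B→D)
  step 4: B  (read p: D→B)

So i = 1, j = 2, giving x = w[0:1] = q, y = w[1:2] = p, z = w[2:4] = qp.
Check: |xy| = 2 ≤ 4 and |y| = 1 ≥ 1. Reading y takes N from B back to B, so every xyⁱz is accepted.
Since N has 4 states, any run of length ≥ 4 visits 4+1 states, so by pigeonhole some state repeats within the first 4 steps — that repeat gives the pumpable loop.

p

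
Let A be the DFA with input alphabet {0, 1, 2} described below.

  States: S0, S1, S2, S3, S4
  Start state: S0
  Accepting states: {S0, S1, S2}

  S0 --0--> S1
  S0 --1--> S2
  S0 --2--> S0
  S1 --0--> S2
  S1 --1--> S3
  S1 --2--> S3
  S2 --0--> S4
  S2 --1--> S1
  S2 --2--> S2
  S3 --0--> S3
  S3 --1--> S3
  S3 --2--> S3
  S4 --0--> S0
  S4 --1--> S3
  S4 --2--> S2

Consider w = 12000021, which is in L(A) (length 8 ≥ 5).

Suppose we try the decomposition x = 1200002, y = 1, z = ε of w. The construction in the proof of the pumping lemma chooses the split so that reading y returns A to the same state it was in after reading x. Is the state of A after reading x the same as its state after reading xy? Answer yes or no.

Run of A on the first 8 characters of w = 1 2 0 0 0 0 2 1:
  step 0: S0  (start)
  step 1: S2  (read 1: S0→S2)
  step 2: S2  (read 2: S2→S2)
  step 3: S4  (read 0: S2→S4)
  step 4: S0  (read 0: S4→S0)
  step 5: S1  (read 0: S0→S1)
  step 6: S2  (read 0: S1→S2)
  step 7: S2  (read 2: S2→S2)
  step 8: S1  (read 1: S2→S1)

After x (step 7): S2. After xy (step 8): S1.
They differ (S2 ≠ S1), so y is not a cycle from the state after x; this split is not the one the pumping-lemma construction produces, and pumping y need not keep the string in L(A).

no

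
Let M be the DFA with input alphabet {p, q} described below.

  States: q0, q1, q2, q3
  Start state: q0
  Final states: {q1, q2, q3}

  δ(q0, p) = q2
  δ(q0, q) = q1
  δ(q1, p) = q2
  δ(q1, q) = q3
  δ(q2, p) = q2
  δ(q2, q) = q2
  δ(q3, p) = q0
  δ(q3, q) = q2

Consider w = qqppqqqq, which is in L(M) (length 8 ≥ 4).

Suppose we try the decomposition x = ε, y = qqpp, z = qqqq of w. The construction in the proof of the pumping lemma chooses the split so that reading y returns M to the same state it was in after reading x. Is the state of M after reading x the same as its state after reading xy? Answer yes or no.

no

Run of M on the first 4 characters of w = q q p p:
  step 0: q0  (start)
  step 1: q1  (read q: q0→q1)
  step 2: q3  (read q: q1→q3)
  step 3: q0  (read p: q3→q0)
  step 4: q2  (read p: q0→q2)

After x (step 0): q0. After xy (step 4): q2.
They differ (q0 ≠ q2), so y is not a cycle from the state after x; this split is not the one the pumping-lemma construction produces, and pumping y need not keep the string in L(M).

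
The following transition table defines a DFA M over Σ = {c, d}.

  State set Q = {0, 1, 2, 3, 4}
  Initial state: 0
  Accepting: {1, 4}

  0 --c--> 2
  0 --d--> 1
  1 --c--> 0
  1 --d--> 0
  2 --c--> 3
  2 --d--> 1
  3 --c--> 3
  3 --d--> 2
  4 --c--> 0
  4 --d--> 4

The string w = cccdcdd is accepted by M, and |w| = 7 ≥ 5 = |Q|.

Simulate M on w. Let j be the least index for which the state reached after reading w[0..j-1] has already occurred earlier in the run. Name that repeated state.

3

State sequence: 0 -c-> 2 -c-> 3 -c-> 3 -d-> 2 -c-> 3 -d-> 2 -d-> 1
First repeat at step 3: 3 was already visited.

The earliest repeat is at step j = 3: M is in 3, which it already visited at step i = 2.
Pumping length from the standard proof: p = 5 (the number of states). The repeated state found above gives |xy| = j ≤ 5 and |y| = j − i ≥ 1.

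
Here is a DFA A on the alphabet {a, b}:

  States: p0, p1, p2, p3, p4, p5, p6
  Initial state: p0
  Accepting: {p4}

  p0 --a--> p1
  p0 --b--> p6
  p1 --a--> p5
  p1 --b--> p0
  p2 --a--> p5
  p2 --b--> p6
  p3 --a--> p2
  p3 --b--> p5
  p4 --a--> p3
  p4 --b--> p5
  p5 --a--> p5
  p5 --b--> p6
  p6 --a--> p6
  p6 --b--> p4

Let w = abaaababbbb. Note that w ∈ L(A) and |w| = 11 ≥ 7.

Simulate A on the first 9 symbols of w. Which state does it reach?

Run of A on the first 9 characters of w = a b a a a b a b b:
  step 0: p0  (start)
  step 1: p1  (read a: p0→p1)
  step 2: p0  (read b: p1→p0)
  step 3: p1  (read a: p0→p1)
  step 4: p5  (read a: p1→p5)
  step 5: p5  (read a: p5→p5)
  step 6: p6  (read b: p5→p6)
  step 7: p6  (read a: p6→p6)
  step 8: p4  (read b: p6→p4)
  step 9: p5  (read b: p4→p5)

After reading 9 characters, A is in state p5.

p5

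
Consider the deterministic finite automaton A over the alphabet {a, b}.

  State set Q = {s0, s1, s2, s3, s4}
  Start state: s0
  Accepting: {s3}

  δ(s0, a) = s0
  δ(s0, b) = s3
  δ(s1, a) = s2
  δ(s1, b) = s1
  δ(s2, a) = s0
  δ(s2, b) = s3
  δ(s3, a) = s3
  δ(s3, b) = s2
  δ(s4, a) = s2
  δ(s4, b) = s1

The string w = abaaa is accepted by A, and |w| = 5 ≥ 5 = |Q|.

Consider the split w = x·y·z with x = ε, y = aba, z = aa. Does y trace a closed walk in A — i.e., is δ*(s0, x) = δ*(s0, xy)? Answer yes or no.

no

Run of A on the first 3 characters of w = a b a:
  step 0: s0  (start)
  step 1: s0  (read a: s0→s0)
  step 2: s3  (read b: s0→s3)
  step 3: s3  (read a: s3→s3)

After x (step 0): s0. After xy (step 3): s3.
They differ (s0 ≠ s3), so y is not a cycle from the state after x; this split is not the one the pumping-lemma construction produces, and pumping y need not keep the string in L(A).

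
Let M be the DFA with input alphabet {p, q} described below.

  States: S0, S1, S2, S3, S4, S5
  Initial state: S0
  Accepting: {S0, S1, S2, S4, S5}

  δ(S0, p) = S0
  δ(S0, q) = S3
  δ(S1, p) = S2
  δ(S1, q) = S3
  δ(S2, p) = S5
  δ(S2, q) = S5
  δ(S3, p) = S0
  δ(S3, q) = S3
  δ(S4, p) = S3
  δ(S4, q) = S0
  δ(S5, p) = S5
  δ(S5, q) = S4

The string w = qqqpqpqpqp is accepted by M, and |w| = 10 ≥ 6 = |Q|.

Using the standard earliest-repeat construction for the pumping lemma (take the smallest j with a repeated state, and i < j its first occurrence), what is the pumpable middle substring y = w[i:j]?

State sequence: S0 -q-> S3 -q-> S3 -q-> S3 -p-> S0 -q-> S3 -p-> S0 -q-> S3 -p-> S0 -q-> S3 -p-> S0
First repeat at step 2: S3 was already visited.

So i = 1, j = 2, giving x = w[0:1] = q, y = w[1:2] = q, z = w[2:10] = qpqpqpqp.
Check: |xy| = 2 ≤ 6 and |y| = 1 ≥ 1. Reading y takes M from S3 back to S3, so every xyⁱz is accepted.

q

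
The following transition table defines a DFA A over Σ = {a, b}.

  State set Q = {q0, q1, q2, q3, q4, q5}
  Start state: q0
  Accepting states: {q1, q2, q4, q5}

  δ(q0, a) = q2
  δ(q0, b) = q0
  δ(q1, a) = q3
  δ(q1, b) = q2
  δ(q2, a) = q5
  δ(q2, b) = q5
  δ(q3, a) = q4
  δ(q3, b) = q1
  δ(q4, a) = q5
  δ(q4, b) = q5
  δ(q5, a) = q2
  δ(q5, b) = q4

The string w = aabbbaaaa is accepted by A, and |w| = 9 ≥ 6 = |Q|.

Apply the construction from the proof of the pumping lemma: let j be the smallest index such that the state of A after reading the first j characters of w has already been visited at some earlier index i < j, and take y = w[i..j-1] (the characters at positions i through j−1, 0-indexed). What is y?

bb

State sequence: q0 -a-> q2 -a-> q5 -b-> q4 -b-> q5 -b-> q4 -a-> q5 -a-> q2 -a-> q5 -a-> q2
First repeat at step 4: q5 was already visited.

So i = 2, j = 4, giving x = w[0:2] = aa, y = w[2:4] = bb, z = w[4:9] = baaaa.
Check: |xy| = 4 ≤ 6 and |y| = 2 ≥ 1. Reading y takes A from q5 back to q5, so every xyⁱz is accepted.
The DFA has 6 states, so the proof of the pumping lemma guarantees a repeated state among the first 6+1 visited; the segment between the two visits is the pumpable y.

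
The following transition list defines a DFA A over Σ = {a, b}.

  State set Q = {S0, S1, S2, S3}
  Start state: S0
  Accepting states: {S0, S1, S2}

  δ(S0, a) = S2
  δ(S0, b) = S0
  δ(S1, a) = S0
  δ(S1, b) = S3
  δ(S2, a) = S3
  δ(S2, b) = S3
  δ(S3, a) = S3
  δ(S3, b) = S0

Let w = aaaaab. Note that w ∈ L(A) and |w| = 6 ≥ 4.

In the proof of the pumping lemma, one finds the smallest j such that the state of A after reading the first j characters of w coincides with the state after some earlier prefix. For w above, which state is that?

S3

State sequence: S0 -a-> S2 -a-> S3 -a-> S3 -a-> S3 -a-> S3 -b-> S0
First repeat at step 3: S3 was already visited.

The earliest repeat is at step j = 3: A is in S3, which it already visited at step i = 2.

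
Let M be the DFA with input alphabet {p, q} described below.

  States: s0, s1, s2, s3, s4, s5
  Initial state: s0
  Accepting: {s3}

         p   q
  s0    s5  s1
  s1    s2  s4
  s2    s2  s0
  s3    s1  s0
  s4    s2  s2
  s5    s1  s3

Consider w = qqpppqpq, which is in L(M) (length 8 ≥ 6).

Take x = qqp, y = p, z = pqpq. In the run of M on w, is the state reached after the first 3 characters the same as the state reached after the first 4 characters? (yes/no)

yes

State sequence: s0 -q-> s1 -q-> s4 -p-> s2 -p-> s2

After x (step 3): s2. After xy (step 4): s2.
They match, so y = p drives M around a cycle from s2 back to itself; pumping y any number of times keeps M in s2 before reading z, and xyⁱz ∈ L(M) for every i ≥ 0.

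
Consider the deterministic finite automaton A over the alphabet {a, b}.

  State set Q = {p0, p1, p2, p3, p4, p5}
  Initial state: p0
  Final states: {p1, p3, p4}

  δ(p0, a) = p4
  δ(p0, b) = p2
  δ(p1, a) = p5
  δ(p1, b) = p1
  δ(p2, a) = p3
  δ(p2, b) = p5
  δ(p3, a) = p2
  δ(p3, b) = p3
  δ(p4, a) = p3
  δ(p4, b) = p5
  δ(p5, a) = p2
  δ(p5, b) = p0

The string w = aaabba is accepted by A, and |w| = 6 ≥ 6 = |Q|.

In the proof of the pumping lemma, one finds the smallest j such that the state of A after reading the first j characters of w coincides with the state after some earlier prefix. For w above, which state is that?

Run of A on w = a a a b b a:
  step 0: p0  (start)
  step 1: p4  (read a: p0→p4)
  step 2: p3  (read a: p4→p3)
  step 3: p2  (read a: p3→p2)
  step 4: p5  (read b: p2→p5)
  step 5: p0  (read b: p5→p0)   ← first repeat (p0 seen earlier)
  step 6: p4  (read a: p0→p4)

The earliest repeat is at step j = 5: A is in p0, which it already visited at step i = 0.

p0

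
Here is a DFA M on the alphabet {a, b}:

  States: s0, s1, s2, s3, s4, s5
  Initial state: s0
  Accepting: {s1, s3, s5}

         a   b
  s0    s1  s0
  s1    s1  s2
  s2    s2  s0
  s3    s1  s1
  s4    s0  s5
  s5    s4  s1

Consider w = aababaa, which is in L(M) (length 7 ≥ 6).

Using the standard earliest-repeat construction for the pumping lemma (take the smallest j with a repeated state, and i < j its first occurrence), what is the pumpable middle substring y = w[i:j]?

a

Run of M on w = a a b a b a a:
  step 0: s0  (start)
  step 1: s1  (read a: s0→s1)
  step 2: s1  (read a: s1→s1)   ← first repeat (s1 seen earlier)
  step 3: s2  (read b: s1→s2)
  step 4: s2  (read a: s2→s2)
  step 5: s0  (read b: s2→s0)
  step 6: s1  (read a: s0→s1)
  step 7: s1  (read a: s1→s1)

So i = 1, j = 2, giving x = w[0:1] = a, y = w[1:2] = a, z = w[2:7] = babaa.
Check: |xy| = 2 ≤ 6 and |y| = 1 ≥ 1. Reading y takes M from s1 back to s1, so every xyⁱz is accepted.
Since M has 6 states, any run of length ≥ 6 visits 6+1 states, so by pigeonhole some state repeats within the first 6 steps — that repeat gives the pumpable loop.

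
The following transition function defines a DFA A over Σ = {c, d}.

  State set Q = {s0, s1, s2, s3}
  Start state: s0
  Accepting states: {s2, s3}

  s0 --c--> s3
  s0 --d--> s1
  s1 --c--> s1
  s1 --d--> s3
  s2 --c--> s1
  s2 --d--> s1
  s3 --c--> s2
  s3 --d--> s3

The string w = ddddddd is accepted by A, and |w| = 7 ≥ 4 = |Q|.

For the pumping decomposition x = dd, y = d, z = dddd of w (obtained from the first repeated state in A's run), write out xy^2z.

dddddddd

xy^2z = dd·d·d·dddd = dddddddd.
Reading y = d takes A from s3 back to s3, so after x·y·y the machine is still in s3, and z then leads to the accepting state s3. Hence dddddddd ∈ L(A).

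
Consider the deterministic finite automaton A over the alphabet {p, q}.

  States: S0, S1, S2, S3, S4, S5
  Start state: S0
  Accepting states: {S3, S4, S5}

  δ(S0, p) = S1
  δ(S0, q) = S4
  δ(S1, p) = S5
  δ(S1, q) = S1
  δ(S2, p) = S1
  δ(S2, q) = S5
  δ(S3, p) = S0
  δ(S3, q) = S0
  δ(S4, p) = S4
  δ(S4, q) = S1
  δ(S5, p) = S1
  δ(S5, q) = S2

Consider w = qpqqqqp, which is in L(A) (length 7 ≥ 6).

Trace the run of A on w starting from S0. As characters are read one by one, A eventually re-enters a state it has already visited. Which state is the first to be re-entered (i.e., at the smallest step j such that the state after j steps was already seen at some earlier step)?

Run of A on w = q p q q q q p:
  step 0: S0  (start)
  step 1: S4  (read q: S0→S4)
  step 2: S4  (read p: S4→S4)   ← first repeat (S4 seen earlier)
  step 3: S1  (read q: S4→S1)
  step 4: S1  (read q: S1→S1)
  step 5: S1  (read q: S1→S1)
  step 6: S1  (read q: S1→S1)
  step 7: S5  (read p: S1→S5)

The earliest repeat is at step j = 2: A is in S4, which it already visited at step i = 1.

S4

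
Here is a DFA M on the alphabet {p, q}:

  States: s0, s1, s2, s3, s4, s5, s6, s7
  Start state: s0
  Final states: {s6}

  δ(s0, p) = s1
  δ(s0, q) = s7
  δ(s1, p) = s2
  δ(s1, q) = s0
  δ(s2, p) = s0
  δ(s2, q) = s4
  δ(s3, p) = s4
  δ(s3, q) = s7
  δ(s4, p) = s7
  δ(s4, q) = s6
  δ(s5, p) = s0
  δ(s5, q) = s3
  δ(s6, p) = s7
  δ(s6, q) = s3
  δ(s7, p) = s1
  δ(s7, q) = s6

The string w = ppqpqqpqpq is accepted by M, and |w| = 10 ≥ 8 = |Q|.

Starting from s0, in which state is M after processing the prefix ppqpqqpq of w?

s6

Run of M on the first 8 characters of w = p p q p q q p q:
  step 0: s0  (start)
  step 1: s1  (read p: s0→s1)
  step 2: s2  (read p: s1→s2)
  step 3: s4  (read q: s2→s4)
  step 4: s7  (read p: s4→s7)
  step 5: s6  (read q: s7→s6)
  step 6: s3  (read q: s6→s3)
  step 7: s4  (read p: s3→s4)
  step 8: s6  (read q: s4→s6)

After reading 8 characters, M is in state s6.
(This kind of state-tracing is the core of the pumping-lemma construction: with 8 states, pigeonhole forces a repeat within the first 8 steps.)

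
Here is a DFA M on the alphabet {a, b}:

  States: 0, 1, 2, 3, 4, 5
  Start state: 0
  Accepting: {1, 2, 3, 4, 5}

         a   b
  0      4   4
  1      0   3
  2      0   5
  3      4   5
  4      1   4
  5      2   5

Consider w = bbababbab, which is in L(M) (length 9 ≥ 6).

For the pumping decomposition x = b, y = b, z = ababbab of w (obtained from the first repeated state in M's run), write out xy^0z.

xy⁰z = xz = b·ababbab = bababbab.
Reading y = b takes M from 4 back to 4, so after x the machine is still in 4, and z then leads to the accepting state 3. Hence bababbab ∈ L(M).

bababbab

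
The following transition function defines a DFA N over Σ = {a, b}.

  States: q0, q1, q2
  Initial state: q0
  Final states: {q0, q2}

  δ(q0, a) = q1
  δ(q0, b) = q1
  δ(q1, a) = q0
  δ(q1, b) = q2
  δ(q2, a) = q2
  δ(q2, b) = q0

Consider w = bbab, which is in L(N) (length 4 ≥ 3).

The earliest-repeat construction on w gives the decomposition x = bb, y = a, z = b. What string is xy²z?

xy^2z = bb·a·a·b = bbaab.
Reading y = a takes N from q2 back to q2, so after x·y·y the machine is still in q2, and z then leads to the accepting state q0. Hence bbaab ∈ L(N).

bbaab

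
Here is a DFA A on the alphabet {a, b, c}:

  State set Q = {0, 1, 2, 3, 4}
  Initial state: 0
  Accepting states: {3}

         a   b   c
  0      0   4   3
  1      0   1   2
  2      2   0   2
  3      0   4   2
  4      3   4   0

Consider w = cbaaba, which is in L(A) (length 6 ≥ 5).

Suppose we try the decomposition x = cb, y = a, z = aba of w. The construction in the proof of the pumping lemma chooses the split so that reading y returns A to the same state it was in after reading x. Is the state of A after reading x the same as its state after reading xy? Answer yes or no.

no

State sequence: 0 -c-> 3 -b-> 4 -a-> 3

After x (step 2): 4. After xy (step 3): 3.
They differ (4 ≠ 3), so y is not a cycle from the state after x; this split is not the one the pumping-lemma construction produces, and pumping y need not keep the string in L(A).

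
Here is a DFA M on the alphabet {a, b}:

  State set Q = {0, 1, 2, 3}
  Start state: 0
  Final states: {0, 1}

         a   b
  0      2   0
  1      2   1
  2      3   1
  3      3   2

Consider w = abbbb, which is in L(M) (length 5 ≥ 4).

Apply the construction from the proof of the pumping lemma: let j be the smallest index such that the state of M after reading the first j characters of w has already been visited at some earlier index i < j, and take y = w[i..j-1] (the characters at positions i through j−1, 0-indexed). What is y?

b

State sequence: 0 -a-> 2 -b-> 1 -b-> 1 -b-> 1 -b-> 1
First repeat at step 3: 1 was already visited.

So i = 2, j = 3, giving x = w[0:2] = ab, y = w[2:3] = b, z = w[3:5] = bb.
Check: |xy| = 3 ≤ 4 and |y| = 1 ≥ 1. Reading y takes M from 1 back to 1, so every xyⁱz is accepted.
With |Q| = 4, pigeonhole forces a state repeat no later than step 4; the substring read between the first and second visits to that state can be pumped.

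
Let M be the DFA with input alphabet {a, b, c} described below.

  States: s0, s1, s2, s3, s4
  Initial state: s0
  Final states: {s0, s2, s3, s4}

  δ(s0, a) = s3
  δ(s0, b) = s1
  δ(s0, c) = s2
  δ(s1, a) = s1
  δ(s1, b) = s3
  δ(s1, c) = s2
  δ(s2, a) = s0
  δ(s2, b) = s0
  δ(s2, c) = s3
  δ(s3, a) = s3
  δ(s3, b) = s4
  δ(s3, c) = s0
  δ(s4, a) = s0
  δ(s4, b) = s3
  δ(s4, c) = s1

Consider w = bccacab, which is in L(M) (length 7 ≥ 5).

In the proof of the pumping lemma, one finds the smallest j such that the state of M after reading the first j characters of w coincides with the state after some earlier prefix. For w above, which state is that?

State sequence: s0 -b-> s1 -c-> s2 -c-> s3 -a-> s3 -c-> s0 -a-> s3 -b-> s4
First repeat at step 4: s3 was already visited.

The earliest repeat is at step j = 4: M is in s3, which it already visited at step i = 3.
The DFA has 5 states, so the proof of the pumping lemma guarantees a repeated state among the first 5+1 visited; the segment between the two visits is the pumpable y.

s3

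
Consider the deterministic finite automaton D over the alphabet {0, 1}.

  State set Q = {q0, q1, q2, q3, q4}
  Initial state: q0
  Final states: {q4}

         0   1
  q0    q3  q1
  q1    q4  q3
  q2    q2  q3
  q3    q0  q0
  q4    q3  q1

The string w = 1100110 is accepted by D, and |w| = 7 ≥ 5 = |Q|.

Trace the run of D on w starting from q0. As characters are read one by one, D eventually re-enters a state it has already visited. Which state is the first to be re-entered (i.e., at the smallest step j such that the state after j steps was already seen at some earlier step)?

q0

State sequence: q0 -1-> q1 -1-> q3 -0-> q0 -0-> q3 -1-> q0 -1-> q1 -0-> q4
First repeat at step 3: q0 was already visited.

The earliest repeat is at step j = 3: D is in q0, which it already visited at step i = 0.
With |Q| = 5, pigeonhole forces a state repeat no later than step 5; the substring read between the first and second visits to that state can be pumped.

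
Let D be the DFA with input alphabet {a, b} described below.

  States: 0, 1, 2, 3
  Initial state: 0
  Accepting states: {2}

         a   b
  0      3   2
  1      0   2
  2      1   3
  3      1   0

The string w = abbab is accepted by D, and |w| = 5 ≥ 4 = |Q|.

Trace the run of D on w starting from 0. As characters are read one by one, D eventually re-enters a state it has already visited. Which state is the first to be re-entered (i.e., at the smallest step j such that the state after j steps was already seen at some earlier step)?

0

State sequence: 0 -a-> 3 -b-> 0 -b-> 2 -a-> 1 -b-> 2
First repeat at step 2: 0 was already visited.

The earliest repeat is at step j = 2: D is in 0, which it already visited at step i = 0.
Pumping length from the standard proof: p = 4 (the number of states). The repeated state found above gives |xy| = j ≤ 4 and |y| = j − i ≥ 1.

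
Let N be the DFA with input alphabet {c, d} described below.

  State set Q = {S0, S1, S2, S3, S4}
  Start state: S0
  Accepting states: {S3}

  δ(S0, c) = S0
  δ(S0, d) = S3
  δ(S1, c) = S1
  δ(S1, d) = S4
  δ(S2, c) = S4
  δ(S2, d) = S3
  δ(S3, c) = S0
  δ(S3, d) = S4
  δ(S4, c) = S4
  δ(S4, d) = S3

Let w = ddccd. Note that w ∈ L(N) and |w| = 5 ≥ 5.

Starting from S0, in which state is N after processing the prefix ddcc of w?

S4

State sequence: S0 -d-> S3 -d-> S4 -c-> S4 -c-> S4

After reading 4 characters, N is in state S4.
(This kind of state-tracing is the core of the pumping-lemma construction: with 5 states, pigeonhole forces a repeat within the first 5 steps.)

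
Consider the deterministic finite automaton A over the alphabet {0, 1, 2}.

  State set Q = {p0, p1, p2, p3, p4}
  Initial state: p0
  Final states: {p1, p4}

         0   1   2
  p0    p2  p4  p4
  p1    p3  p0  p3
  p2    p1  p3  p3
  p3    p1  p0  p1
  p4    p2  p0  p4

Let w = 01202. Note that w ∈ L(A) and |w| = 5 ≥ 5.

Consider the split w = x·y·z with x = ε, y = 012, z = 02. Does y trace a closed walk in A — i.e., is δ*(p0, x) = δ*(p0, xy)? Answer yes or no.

no

State sequence: p0 -0-> p2 -1-> p3 -2-> p1

After x (step 0): p0. After xy (step 3): p1.
They differ (p0 ≠ p1), so y is not a cycle from the state after x; this split is not the one the pumping-lemma construction produces, and pumping y need not keep the string in L(A).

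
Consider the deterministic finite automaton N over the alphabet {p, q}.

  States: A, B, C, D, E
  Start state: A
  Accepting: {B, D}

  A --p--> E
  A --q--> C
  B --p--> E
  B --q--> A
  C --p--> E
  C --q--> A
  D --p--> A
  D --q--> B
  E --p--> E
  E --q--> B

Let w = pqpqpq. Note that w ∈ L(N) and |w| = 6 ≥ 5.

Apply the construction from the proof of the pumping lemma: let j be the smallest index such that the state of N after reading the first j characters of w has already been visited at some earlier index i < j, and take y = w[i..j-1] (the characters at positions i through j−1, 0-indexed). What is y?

qp

State sequence: A -p-> E -q-> B -p-> E -q-> B -p-> E -q-> B
First repeat at step 3: E was already visited.

So i = 1, j = 3, giving x = w[0:1] = p, y = w[1:3] = qp, z = w[3:6] = qpq.
Check: |xy| = 3 ≤ 5 and |y| = 2 ≥ 1. Reading y takes N from E back to E, so every xyⁱz is accepted.
With |Q| = 5, pigeonhole forces a state repeat no later than step 5; the substring read between the first and second visits to that state can be pumped.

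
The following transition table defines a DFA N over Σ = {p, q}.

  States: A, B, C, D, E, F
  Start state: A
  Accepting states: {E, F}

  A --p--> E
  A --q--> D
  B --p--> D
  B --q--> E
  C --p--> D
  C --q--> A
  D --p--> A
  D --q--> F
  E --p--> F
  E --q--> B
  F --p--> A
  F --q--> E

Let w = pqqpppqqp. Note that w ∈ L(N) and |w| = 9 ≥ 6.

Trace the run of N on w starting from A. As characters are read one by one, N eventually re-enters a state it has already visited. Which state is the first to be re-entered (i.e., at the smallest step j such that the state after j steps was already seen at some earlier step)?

Run of N on w = p q q p p p q q p:
  step 0: A  (start)
  step 1: E  (read p: A→E)
  step 2: B  (read q: E→B)
  step 3: E  (read q: B→E)   ← first repeat (E seen earlier)
  step 4: F  (read p: E→F)
  step 5: A  (read p: F→A)
  step 6: E  (read p: A→E)
  step 7: B  (read q: E→B)
  step 8: E  (read q: B→E)
  step 9: F  (read p: E→F)

The earliest repeat is at step j = 3: N is in E, which it already visited at step i = 1.
Pumping length from the standard proof: p = 6 (the number of states). The repeated state found above gives |xy| = j ≤ 6 and |y| = j − i ≥ 1.

E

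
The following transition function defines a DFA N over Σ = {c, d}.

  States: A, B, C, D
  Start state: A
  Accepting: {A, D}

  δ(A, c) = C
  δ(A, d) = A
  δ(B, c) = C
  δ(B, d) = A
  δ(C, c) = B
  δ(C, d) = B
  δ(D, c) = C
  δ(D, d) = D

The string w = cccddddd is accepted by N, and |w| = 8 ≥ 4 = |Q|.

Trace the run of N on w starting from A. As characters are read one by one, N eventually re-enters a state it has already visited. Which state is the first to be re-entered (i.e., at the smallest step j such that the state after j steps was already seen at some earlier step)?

Run of N on w = c c c d d d d d:
  step 0: A  (start)
  step 1: C  (read c: A→C)
  step 2: B  (read c: C→B)
  step 3: C  (read c: B→C)   ← first repeat (C seen earlier)
  step 4: B  (read d: C→B)
  step 5: A  (read d: B→A)
  step 6: A  (read d: A→A)
  step 7: A  (read d: A→A)
  step 8: A  (read d: A→A)

The earliest repeat is at step j = 3: N is in C, which it already visited at step i = 1.
Pumping length from the standard proof: p = 4 (the number of states). The repeated state found above gives |xy| = j ≤ 4 and |y| = j − i ≥ 1.

C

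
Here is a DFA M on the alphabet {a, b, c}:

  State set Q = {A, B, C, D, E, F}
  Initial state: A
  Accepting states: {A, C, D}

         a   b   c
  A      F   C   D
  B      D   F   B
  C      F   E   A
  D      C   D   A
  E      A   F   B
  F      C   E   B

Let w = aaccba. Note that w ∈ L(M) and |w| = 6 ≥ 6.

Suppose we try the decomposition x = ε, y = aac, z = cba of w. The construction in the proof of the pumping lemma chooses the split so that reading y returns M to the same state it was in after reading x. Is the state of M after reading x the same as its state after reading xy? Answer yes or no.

Run of M on the first 3 characters of w = a a c:
  step 0: A  (start)
  step 1: F  (read a: A→F)
  step 2: C  (read a: F→C)
  step 3: A  (read c: C→A)

After x (step 0): A. After xy (step 3): A.
They match, so y = aac drives M around a cycle from A back to itself; pumping y any number of times keeps M in A before reading z, and xyⁱz ∈ L(M) for every i ≥ 0.

yes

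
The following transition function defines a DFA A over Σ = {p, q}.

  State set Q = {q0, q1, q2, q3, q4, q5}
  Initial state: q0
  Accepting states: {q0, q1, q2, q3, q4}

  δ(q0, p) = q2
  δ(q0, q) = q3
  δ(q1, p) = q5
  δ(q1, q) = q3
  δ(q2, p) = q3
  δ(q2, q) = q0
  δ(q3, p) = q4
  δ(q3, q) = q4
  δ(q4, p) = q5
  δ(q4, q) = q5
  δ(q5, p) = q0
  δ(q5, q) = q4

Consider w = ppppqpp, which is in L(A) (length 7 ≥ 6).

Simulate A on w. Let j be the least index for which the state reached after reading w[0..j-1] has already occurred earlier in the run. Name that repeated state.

Run of A on w = p p p p q p p:
  step 0: q0  (start)
  step 1: q2  (read p: q0→q2)
  step 2: q3  (read p: q2→q3)
  step 3: q4  (read p: q3→q4)
  step 4: q5  (read p: q4→q5)
  step 5: q4  (read q: q5→q4)   ← first repeat (q4 seen earlier)
  step 6: q5  (read p: q4→q5)
  step 7: q0  (read p: q5→q0)

The earliest repeat is at step j = 5: A is in q4, which it already visited at step i = 3.
The DFA has 6 states, so the proof of the pumping lemma guarantees a repeated state among the first 6+1 visited; the segment between the two visits is the pumpable y.

q4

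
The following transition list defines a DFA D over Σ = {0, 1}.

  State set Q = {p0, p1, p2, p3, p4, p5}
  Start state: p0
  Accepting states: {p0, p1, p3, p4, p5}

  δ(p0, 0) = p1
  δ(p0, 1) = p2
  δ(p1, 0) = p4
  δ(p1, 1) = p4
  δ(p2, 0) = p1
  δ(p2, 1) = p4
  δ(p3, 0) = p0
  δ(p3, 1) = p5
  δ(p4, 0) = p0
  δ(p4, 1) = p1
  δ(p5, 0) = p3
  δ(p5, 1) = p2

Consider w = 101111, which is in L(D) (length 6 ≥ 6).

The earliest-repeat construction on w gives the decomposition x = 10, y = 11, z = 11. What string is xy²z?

xy^2z = 10·11·11·11 = 10111111.
Reading y = 11 takes D from p1 back to p1, so after x·y·y the machine is still in p1, and z then leads to the accepting state p1. Hence 10111111 ∈ L(D).

10111111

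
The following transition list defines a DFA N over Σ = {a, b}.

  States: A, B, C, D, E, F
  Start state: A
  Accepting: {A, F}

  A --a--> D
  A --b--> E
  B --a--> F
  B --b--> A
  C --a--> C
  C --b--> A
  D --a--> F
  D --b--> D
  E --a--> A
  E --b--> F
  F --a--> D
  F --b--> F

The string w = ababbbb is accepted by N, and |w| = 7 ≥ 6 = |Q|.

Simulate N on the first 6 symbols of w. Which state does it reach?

F

Run of N on the first 6 characters of w = a b a b b b:
  step 0: A  (start)
  step 1: D  (read a: A→D)
  step 2: D  (read b: D→D)
  step 3: F  (read a: D→F)
  step 4: F  (read b: F→F)
  step 5: F  (read b: F→F)
  step 6: F  (read b: F→F)

After reading 6 characters, N is in state F.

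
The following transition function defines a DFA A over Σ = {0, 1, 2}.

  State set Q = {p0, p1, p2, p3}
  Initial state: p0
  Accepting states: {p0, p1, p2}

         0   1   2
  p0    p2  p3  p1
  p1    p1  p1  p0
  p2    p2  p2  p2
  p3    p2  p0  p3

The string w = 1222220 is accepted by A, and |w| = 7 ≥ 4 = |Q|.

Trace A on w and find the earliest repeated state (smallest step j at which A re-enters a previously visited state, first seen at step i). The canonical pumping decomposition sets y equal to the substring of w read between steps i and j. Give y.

2

State sequence: p0 -1-> p3 -2-> p3 -2-> p3 -2-> p3 -2-> p3 -2-> p3 -0-> p2
First repeat at step 2: p3 was already visited.

So i = 1, j = 2, giving x = w[0:1] = 1, y = w[1:2] = 2, z = w[2:7] = 22220.
Check: |xy| = 2 ≤ 4 and |y| = 1 ≥ 1. Reading y takes A from p3 back to p3, so every xyⁱz is accepted.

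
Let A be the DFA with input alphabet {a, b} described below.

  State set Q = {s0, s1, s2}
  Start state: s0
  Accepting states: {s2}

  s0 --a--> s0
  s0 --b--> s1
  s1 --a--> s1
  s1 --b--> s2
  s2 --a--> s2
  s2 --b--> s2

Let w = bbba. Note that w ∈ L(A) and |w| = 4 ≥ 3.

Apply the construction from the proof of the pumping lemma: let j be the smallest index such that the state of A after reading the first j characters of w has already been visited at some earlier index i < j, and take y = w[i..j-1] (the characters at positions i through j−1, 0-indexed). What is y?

b

Run of A on w = b b b a:
  step 0: s0  (start)
  step 1: s1  (read b: s0→s1)
  step 2: s2  (read b: s1→s2)
  step 3: s2  (read b: s2→s2)   ← first repeat (s2 seen earlier)
  step 4: s2  (read a: s2→s2)

So i = 2, j = 3, giving x = w[0:2] = bb, y = w[2:3] = b, z = w[3:4] = a.
Check: |xy| = 3 ≤ 3 and |y| = 1 ≥ 1. Reading y takes A from s2 back to s2, so every xyⁱz is accepted.
Since A has 3 states, any run of length ≥ 3 visits 3+1 states, so by pigeonhole some state repeats within the first 3 steps — that repeat gives the pumpable loop.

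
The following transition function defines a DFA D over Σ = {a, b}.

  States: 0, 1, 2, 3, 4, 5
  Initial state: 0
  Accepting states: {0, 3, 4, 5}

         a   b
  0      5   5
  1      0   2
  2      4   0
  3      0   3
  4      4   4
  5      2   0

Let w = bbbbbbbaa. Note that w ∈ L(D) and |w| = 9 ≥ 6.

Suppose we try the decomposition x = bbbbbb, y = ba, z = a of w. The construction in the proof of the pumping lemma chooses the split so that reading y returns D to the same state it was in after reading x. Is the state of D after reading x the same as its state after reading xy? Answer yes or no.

no

Run of D on the first 8 characters of w = b b b b b b b a:
  step 0: 0  (start)
  step 1: 5  (read b: 0→5)
  step 2: 0  (read b: 5→0)
  step 3: 5  (read b: 0→5)
  step 4: 0  (read b: 5→0)
  step 5: 5  (read b: 0→5)
  step 6: 0  (read b: 5→0)
  step 7: 5  (read b: 0→5)
  step 8: 2  (read a: 5→2)

After x (step 6): 0. After xy (step 8): 2.
They differ (0 ≠ 2), so y is not a cycle from the state after x; this split is not the one the pumping-lemma construction produces, and pumping y need not keep the string in L(D).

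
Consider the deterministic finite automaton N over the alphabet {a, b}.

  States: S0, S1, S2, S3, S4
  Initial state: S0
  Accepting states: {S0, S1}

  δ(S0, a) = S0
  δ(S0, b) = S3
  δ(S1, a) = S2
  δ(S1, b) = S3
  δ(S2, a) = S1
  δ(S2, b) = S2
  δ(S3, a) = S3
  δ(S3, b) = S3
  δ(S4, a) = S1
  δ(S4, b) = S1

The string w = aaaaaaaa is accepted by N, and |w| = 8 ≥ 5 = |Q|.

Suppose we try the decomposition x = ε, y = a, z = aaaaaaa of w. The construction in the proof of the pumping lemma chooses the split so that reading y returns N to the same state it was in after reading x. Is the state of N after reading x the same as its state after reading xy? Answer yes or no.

State sequence: S0 -a-> S0

After x (step 0): S0. After xy (step 1): S0.
They match, so y = a drives N around a cycle from S0 back to itself; pumping y any number of times keeps N in S0 before reading z, and xyⁱz ∈ L(N) for every i ≥ 0.

yes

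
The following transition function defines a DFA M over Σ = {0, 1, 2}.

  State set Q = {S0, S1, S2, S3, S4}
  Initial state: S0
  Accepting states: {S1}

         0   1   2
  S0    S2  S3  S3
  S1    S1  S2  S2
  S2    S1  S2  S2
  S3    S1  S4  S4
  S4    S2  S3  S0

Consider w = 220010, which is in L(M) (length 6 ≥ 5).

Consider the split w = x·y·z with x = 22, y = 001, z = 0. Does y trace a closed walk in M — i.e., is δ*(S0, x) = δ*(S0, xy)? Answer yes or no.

State sequence: S0 -2-> S3 -2-> S4 -0-> S2 -0-> S1 -1-> S2

After x (step 2): S4. After xy (step 5): S2.
They differ (S4 ≠ S2), so y is not a cycle from the state after x; this split is not the one the pumping-lemma construction produces, and pumping y need not keep the string in L(M).

no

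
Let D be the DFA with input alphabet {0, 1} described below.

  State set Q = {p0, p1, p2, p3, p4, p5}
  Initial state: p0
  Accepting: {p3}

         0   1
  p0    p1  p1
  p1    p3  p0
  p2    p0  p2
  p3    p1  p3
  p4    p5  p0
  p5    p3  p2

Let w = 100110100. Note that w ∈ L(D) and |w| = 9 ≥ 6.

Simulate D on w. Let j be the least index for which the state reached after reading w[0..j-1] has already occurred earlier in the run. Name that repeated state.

p1

Run of D on w = 1 0 0 1 1 0 1 0 0:
  step 0: p0  (start)
  step 1: p1  (read 1: p0→p1)
  step 2: p3  (read 0: p1→p3)
  step 3: p1  (read 0: p3→p1)   ← first repeat (p1 seen earlier)
  step 4: p0  (read 1: p1→p0)
  step 5: p1  (read 1: p0→p1)
  step 6: p3  (read 0: p1→p3)
  step 7: p3  (read 1: p3→p3)
  step 8: p1  (read 0: p3→p1)
  step 9: p3  (read 0: p1→p3)

The earliest repeat is at step j = 3: D is in p1, which it already visited at step i = 1.
The DFA has 6 states, so the proof of the pumping lemma guarantees a repeated state among the first 6+1 visited; the segment between the two visits is the pumpable y.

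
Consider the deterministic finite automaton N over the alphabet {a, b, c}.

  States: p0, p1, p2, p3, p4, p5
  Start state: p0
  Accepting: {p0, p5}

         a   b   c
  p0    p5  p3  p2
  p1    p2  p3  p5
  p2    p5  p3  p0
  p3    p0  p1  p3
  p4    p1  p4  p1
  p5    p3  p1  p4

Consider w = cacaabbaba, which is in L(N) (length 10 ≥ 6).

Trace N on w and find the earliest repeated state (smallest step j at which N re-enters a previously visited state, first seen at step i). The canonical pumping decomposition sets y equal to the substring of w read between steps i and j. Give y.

Run of N on w = c a c a a b b a b a:
  step 0: p0  (start)
  step 1: p2  (read c: p0→p2)
  step 2: p5  (read a: p2→p5)
  step 3: p4  (read c: p5→p4)
  step 4: p1  (read a: p4→p1)
  step 5: p2  (read a: p1→p2)   ← first repeat (p2 seen earlier)
  step 6: p3  (read b: p2→p3)
  step 7: p1  (read b: p3→p1)
  step 8: p2  (read a: p1→p2)
  step 9: p3  (read b: p2→p3)
  step 10: p0  (read a: p3→p0)

So i = 1, j = 5, giving x = w[0:1] = c, y = w[1:5] = acaa, z = w[5:10] = bbaba.
Check: |xy| = 5 ≤ 6 and |y| = 4 ≥ 1. Reading y takes N from p2 back to p2, so every xyⁱz is accepted.

acaa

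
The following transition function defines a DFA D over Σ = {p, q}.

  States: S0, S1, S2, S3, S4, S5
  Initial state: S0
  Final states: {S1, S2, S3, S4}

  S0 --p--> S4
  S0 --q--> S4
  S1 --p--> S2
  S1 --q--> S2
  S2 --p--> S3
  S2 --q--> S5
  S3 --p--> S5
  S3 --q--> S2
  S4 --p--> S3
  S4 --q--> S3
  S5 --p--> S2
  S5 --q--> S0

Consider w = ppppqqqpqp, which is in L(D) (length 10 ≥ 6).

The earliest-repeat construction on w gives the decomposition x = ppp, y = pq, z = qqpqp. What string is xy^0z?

pppqqpqp

xy⁰z = xz = ppp·qqpqp = pppqqpqp.
Reading y = pq takes D from S5 back to S5, so after x the machine is still in S5, and z then leads to the accepting state S3. Hence pppqqpqp ∈ L(D).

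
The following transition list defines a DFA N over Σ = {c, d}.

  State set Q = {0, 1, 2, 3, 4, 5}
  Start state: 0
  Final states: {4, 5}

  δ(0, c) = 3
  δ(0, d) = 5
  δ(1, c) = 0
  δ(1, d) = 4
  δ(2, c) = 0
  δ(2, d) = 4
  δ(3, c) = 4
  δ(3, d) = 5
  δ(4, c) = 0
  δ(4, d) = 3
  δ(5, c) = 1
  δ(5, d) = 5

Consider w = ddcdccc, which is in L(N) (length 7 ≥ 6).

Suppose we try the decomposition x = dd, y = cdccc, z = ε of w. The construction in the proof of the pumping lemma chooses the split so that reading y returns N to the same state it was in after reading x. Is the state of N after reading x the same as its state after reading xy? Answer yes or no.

no

Run of N on the first 7 characters of w = d d c d c c c:
  step 0: 0  (start)
  step 1: 5  (read d: 0→5)
  step 2: 5  (read d: 5→5)
  step 3: 1  (read c: 5→1)
  step 4: 4  (read d: 1→4)
  step 5: 0  (read c: 4→0)
  step 6: 3  (read c: 0→3)
  step 7: 4  (read c: 3→4)

After x (step 2): 5. After xy (step 7): 4.
They differ (5 ≠ 4), so y is not a cycle from the state after x; this split is not the one the pumping-lemma construction produces, and pumping y need not keep the string in L(N).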